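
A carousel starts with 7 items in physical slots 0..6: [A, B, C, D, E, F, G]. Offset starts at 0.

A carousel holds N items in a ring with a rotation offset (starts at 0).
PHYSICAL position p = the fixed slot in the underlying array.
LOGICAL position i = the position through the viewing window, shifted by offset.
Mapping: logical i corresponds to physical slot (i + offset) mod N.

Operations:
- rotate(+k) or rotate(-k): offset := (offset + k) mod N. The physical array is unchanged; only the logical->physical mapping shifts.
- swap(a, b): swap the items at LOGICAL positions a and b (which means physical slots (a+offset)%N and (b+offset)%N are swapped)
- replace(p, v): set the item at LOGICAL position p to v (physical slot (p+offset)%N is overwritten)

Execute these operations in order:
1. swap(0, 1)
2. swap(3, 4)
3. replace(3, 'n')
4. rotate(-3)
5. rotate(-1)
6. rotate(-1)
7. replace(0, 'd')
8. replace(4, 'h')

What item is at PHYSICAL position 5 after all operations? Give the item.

Answer: F

Derivation:
After op 1 (swap(0, 1)): offset=0, physical=[B,A,C,D,E,F,G], logical=[B,A,C,D,E,F,G]
After op 2 (swap(3, 4)): offset=0, physical=[B,A,C,E,D,F,G], logical=[B,A,C,E,D,F,G]
After op 3 (replace(3, 'n')): offset=0, physical=[B,A,C,n,D,F,G], logical=[B,A,C,n,D,F,G]
After op 4 (rotate(-3)): offset=4, physical=[B,A,C,n,D,F,G], logical=[D,F,G,B,A,C,n]
After op 5 (rotate(-1)): offset=3, physical=[B,A,C,n,D,F,G], logical=[n,D,F,G,B,A,C]
After op 6 (rotate(-1)): offset=2, physical=[B,A,C,n,D,F,G], logical=[C,n,D,F,G,B,A]
After op 7 (replace(0, 'd')): offset=2, physical=[B,A,d,n,D,F,G], logical=[d,n,D,F,G,B,A]
After op 8 (replace(4, 'h')): offset=2, physical=[B,A,d,n,D,F,h], logical=[d,n,D,F,h,B,A]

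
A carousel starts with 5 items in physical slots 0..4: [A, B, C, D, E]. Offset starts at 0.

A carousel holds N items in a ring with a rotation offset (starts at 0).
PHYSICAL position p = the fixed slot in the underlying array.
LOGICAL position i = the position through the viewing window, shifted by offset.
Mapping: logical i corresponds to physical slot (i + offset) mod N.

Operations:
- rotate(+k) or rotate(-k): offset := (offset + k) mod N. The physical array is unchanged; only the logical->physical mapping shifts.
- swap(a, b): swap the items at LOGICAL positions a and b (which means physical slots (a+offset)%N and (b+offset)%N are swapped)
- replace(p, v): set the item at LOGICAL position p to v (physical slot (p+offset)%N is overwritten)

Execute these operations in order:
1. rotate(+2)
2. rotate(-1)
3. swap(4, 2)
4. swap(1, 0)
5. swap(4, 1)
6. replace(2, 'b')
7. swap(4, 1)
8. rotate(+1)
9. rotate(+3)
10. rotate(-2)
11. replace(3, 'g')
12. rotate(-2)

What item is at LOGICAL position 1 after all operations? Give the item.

After op 1 (rotate(+2)): offset=2, physical=[A,B,C,D,E], logical=[C,D,E,A,B]
After op 2 (rotate(-1)): offset=1, physical=[A,B,C,D,E], logical=[B,C,D,E,A]
After op 3 (swap(4, 2)): offset=1, physical=[D,B,C,A,E], logical=[B,C,A,E,D]
After op 4 (swap(1, 0)): offset=1, physical=[D,C,B,A,E], logical=[C,B,A,E,D]
After op 5 (swap(4, 1)): offset=1, physical=[B,C,D,A,E], logical=[C,D,A,E,B]
After op 6 (replace(2, 'b')): offset=1, physical=[B,C,D,b,E], logical=[C,D,b,E,B]
After op 7 (swap(4, 1)): offset=1, physical=[D,C,B,b,E], logical=[C,B,b,E,D]
After op 8 (rotate(+1)): offset=2, physical=[D,C,B,b,E], logical=[B,b,E,D,C]
After op 9 (rotate(+3)): offset=0, physical=[D,C,B,b,E], logical=[D,C,B,b,E]
After op 10 (rotate(-2)): offset=3, physical=[D,C,B,b,E], logical=[b,E,D,C,B]
After op 11 (replace(3, 'g')): offset=3, physical=[D,g,B,b,E], logical=[b,E,D,g,B]
After op 12 (rotate(-2)): offset=1, physical=[D,g,B,b,E], logical=[g,B,b,E,D]

Answer: B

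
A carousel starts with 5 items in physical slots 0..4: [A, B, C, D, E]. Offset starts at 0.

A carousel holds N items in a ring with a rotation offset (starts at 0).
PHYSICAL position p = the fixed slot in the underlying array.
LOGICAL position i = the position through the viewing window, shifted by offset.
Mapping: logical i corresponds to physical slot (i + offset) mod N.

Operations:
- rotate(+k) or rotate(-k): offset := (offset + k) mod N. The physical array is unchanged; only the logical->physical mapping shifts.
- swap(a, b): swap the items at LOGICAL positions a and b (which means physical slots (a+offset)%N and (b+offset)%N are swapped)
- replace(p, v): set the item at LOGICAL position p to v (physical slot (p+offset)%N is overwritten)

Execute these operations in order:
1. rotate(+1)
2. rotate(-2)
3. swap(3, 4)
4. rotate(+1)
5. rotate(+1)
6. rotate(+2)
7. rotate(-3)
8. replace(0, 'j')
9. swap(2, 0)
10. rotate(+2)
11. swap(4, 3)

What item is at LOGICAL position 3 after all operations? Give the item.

Answer: B

Derivation:
After op 1 (rotate(+1)): offset=1, physical=[A,B,C,D,E], logical=[B,C,D,E,A]
After op 2 (rotate(-2)): offset=4, physical=[A,B,C,D,E], logical=[E,A,B,C,D]
After op 3 (swap(3, 4)): offset=4, physical=[A,B,D,C,E], logical=[E,A,B,D,C]
After op 4 (rotate(+1)): offset=0, physical=[A,B,D,C,E], logical=[A,B,D,C,E]
After op 5 (rotate(+1)): offset=1, physical=[A,B,D,C,E], logical=[B,D,C,E,A]
After op 6 (rotate(+2)): offset=3, physical=[A,B,D,C,E], logical=[C,E,A,B,D]
After op 7 (rotate(-3)): offset=0, physical=[A,B,D,C,E], logical=[A,B,D,C,E]
After op 8 (replace(0, 'j')): offset=0, physical=[j,B,D,C,E], logical=[j,B,D,C,E]
After op 9 (swap(2, 0)): offset=0, physical=[D,B,j,C,E], logical=[D,B,j,C,E]
After op 10 (rotate(+2)): offset=2, physical=[D,B,j,C,E], logical=[j,C,E,D,B]
After op 11 (swap(4, 3)): offset=2, physical=[B,D,j,C,E], logical=[j,C,E,B,D]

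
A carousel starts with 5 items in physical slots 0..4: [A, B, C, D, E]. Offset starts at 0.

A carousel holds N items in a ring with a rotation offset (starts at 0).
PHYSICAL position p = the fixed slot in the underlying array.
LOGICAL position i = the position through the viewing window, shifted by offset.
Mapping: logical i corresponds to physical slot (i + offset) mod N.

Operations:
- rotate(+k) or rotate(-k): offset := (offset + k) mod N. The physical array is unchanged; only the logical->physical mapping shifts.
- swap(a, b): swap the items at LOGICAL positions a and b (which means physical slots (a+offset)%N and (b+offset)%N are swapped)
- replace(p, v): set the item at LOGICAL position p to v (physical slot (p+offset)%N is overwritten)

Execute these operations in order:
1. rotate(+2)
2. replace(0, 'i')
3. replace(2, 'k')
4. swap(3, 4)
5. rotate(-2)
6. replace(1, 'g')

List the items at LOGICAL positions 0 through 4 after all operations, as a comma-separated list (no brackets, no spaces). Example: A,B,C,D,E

After op 1 (rotate(+2)): offset=2, physical=[A,B,C,D,E], logical=[C,D,E,A,B]
After op 2 (replace(0, 'i')): offset=2, physical=[A,B,i,D,E], logical=[i,D,E,A,B]
After op 3 (replace(2, 'k')): offset=2, physical=[A,B,i,D,k], logical=[i,D,k,A,B]
After op 4 (swap(3, 4)): offset=2, physical=[B,A,i,D,k], logical=[i,D,k,B,A]
After op 5 (rotate(-2)): offset=0, physical=[B,A,i,D,k], logical=[B,A,i,D,k]
After op 6 (replace(1, 'g')): offset=0, physical=[B,g,i,D,k], logical=[B,g,i,D,k]

Answer: B,g,i,D,k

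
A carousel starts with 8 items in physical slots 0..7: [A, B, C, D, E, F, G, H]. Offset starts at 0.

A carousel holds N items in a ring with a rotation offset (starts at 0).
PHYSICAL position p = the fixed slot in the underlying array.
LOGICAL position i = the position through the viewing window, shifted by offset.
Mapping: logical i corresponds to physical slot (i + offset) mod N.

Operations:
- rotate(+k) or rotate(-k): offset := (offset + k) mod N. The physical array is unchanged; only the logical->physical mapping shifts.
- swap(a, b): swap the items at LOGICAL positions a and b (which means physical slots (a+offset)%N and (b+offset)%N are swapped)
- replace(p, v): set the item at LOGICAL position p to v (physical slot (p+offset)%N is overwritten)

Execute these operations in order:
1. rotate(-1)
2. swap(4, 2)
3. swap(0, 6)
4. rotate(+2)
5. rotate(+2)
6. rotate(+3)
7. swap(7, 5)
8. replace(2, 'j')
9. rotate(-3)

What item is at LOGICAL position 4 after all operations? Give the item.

Answer: F

Derivation:
After op 1 (rotate(-1)): offset=7, physical=[A,B,C,D,E,F,G,H], logical=[H,A,B,C,D,E,F,G]
After op 2 (swap(4, 2)): offset=7, physical=[A,D,C,B,E,F,G,H], logical=[H,A,D,C,B,E,F,G]
After op 3 (swap(0, 6)): offset=7, physical=[A,D,C,B,E,H,G,F], logical=[F,A,D,C,B,E,H,G]
After op 4 (rotate(+2)): offset=1, physical=[A,D,C,B,E,H,G,F], logical=[D,C,B,E,H,G,F,A]
After op 5 (rotate(+2)): offset=3, physical=[A,D,C,B,E,H,G,F], logical=[B,E,H,G,F,A,D,C]
After op 6 (rotate(+3)): offset=6, physical=[A,D,C,B,E,H,G,F], logical=[G,F,A,D,C,B,E,H]
After op 7 (swap(7, 5)): offset=6, physical=[A,D,C,H,E,B,G,F], logical=[G,F,A,D,C,H,E,B]
After op 8 (replace(2, 'j')): offset=6, physical=[j,D,C,H,E,B,G,F], logical=[G,F,j,D,C,H,E,B]
After op 9 (rotate(-3)): offset=3, physical=[j,D,C,H,E,B,G,F], logical=[H,E,B,G,F,j,D,C]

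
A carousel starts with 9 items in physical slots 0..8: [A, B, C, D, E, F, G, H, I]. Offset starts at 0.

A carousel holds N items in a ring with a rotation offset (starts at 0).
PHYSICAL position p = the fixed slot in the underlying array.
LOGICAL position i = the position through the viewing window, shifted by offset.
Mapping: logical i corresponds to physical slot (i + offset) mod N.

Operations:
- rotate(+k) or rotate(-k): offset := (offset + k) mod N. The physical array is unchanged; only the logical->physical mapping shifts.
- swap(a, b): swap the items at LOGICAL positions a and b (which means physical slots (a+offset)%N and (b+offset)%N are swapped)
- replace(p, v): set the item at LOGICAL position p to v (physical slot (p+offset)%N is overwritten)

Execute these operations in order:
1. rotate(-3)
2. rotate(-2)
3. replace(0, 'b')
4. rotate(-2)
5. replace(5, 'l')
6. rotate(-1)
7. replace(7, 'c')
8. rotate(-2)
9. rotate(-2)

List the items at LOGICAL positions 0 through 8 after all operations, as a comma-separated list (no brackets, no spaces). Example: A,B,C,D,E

After op 1 (rotate(-3)): offset=6, physical=[A,B,C,D,E,F,G,H,I], logical=[G,H,I,A,B,C,D,E,F]
After op 2 (rotate(-2)): offset=4, physical=[A,B,C,D,E,F,G,H,I], logical=[E,F,G,H,I,A,B,C,D]
After op 3 (replace(0, 'b')): offset=4, physical=[A,B,C,D,b,F,G,H,I], logical=[b,F,G,H,I,A,B,C,D]
After op 4 (rotate(-2)): offset=2, physical=[A,B,C,D,b,F,G,H,I], logical=[C,D,b,F,G,H,I,A,B]
After op 5 (replace(5, 'l')): offset=2, physical=[A,B,C,D,b,F,G,l,I], logical=[C,D,b,F,G,l,I,A,B]
After op 6 (rotate(-1)): offset=1, physical=[A,B,C,D,b,F,G,l,I], logical=[B,C,D,b,F,G,l,I,A]
After op 7 (replace(7, 'c')): offset=1, physical=[A,B,C,D,b,F,G,l,c], logical=[B,C,D,b,F,G,l,c,A]
After op 8 (rotate(-2)): offset=8, physical=[A,B,C,D,b,F,G,l,c], logical=[c,A,B,C,D,b,F,G,l]
After op 9 (rotate(-2)): offset=6, physical=[A,B,C,D,b,F,G,l,c], logical=[G,l,c,A,B,C,D,b,F]

Answer: G,l,c,A,B,C,D,b,F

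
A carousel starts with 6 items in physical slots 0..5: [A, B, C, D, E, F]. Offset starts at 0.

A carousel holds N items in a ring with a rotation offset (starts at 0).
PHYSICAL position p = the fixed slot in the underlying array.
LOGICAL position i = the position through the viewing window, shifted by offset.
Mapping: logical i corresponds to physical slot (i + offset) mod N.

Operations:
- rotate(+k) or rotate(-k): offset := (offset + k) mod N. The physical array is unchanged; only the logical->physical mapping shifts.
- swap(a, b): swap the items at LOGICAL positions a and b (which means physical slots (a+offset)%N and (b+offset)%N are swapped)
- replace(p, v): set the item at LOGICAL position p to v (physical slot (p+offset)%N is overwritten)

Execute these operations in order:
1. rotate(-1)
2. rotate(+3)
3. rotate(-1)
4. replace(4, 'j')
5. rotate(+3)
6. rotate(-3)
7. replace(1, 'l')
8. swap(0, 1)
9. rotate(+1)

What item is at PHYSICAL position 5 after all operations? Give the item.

After op 1 (rotate(-1)): offset=5, physical=[A,B,C,D,E,F], logical=[F,A,B,C,D,E]
After op 2 (rotate(+3)): offset=2, physical=[A,B,C,D,E,F], logical=[C,D,E,F,A,B]
After op 3 (rotate(-1)): offset=1, physical=[A,B,C,D,E,F], logical=[B,C,D,E,F,A]
After op 4 (replace(4, 'j')): offset=1, physical=[A,B,C,D,E,j], logical=[B,C,D,E,j,A]
After op 5 (rotate(+3)): offset=4, physical=[A,B,C,D,E,j], logical=[E,j,A,B,C,D]
After op 6 (rotate(-3)): offset=1, physical=[A,B,C,D,E,j], logical=[B,C,D,E,j,A]
After op 7 (replace(1, 'l')): offset=1, physical=[A,B,l,D,E,j], logical=[B,l,D,E,j,A]
After op 8 (swap(0, 1)): offset=1, physical=[A,l,B,D,E,j], logical=[l,B,D,E,j,A]
After op 9 (rotate(+1)): offset=2, physical=[A,l,B,D,E,j], logical=[B,D,E,j,A,l]

Answer: j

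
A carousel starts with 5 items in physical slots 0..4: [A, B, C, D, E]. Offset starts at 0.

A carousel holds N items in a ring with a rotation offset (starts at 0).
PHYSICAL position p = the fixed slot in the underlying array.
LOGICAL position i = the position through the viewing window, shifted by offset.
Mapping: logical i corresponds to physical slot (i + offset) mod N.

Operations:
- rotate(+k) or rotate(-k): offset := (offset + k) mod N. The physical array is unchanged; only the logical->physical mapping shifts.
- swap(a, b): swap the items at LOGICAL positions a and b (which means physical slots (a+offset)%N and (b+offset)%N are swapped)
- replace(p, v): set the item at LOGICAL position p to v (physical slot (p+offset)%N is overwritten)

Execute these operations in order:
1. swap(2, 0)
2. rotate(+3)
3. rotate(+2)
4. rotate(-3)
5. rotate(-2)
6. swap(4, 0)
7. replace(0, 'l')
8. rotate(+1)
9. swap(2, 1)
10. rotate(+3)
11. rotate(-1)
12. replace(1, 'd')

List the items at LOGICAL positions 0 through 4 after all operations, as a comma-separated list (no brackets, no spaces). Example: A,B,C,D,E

After op 1 (swap(2, 0)): offset=0, physical=[C,B,A,D,E], logical=[C,B,A,D,E]
After op 2 (rotate(+3)): offset=3, physical=[C,B,A,D,E], logical=[D,E,C,B,A]
After op 3 (rotate(+2)): offset=0, physical=[C,B,A,D,E], logical=[C,B,A,D,E]
After op 4 (rotate(-3)): offset=2, physical=[C,B,A,D,E], logical=[A,D,E,C,B]
After op 5 (rotate(-2)): offset=0, physical=[C,B,A,D,E], logical=[C,B,A,D,E]
After op 6 (swap(4, 0)): offset=0, physical=[E,B,A,D,C], logical=[E,B,A,D,C]
After op 7 (replace(0, 'l')): offset=0, physical=[l,B,A,D,C], logical=[l,B,A,D,C]
After op 8 (rotate(+1)): offset=1, physical=[l,B,A,D,C], logical=[B,A,D,C,l]
After op 9 (swap(2, 1)): offset=1, physical=[l,B,D,A,C], logical=[B,D,A,C,l]
After op 10 (rotate(+3)): offset=4, physical=[l,B,D,A,C], logical=[C,l,B,D,A]
After op 11 (rotate(-1)): offset=3, physical=[l,B,D,A,C], logical=[A,C,l,B,D]
After op 12 (replace(1, 'd')): offset=3, physical=[l,B,D,A,d], logical=[A,d,l,B,D]

Answer: A,d,l,B,D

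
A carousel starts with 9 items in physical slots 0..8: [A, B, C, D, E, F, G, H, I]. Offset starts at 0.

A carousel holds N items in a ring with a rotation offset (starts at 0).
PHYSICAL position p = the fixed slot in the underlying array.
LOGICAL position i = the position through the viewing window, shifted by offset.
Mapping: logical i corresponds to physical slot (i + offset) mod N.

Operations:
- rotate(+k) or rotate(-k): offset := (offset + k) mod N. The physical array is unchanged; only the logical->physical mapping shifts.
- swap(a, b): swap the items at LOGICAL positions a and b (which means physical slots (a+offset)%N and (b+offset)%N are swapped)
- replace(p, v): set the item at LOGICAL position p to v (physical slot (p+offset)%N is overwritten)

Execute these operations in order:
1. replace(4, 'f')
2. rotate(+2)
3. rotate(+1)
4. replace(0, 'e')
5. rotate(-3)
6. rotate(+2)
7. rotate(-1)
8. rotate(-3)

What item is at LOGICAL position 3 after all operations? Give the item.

Answer: B

Derivation:
After op 1 (replace(4, 'f')): offset=0, physical=[A,B,C,D,f,F,G,H,I], logical=[A,B,C,D,f,F,G,H,I]
After op 2 (rotate(+2)): offset=2, physical=[A,B,C,D,f,F,G,H,I], logical=[C,D,f,F,G,H,I,A,B]
After op 3 (rotate(+1)): offset=3, physical=[A,B,C,D,f,F,G,H,I], logical=[D,f,F,G,H,I,A,B,C]
After op 4 (replace(0, 'e')): offset=3, physical=[A,B,C,e,f,F,G,H,I], logical=[e,f,F,G,H,I,A,B,C]
After op 5 (rotate(-3)): offset=0, physical=[A,B,C,e,f,F,G,H,I], logical=[A,B,C,e,f,F,G,H,I]
After op 6 (rotate(+2)): offset=2, physical=[A,B,C,e,f,F,G,H,I], logical=[C,e,f,F,G,H,I,A,B]
After op 7 (rotate(-1)): offset=1, physical=[A,B,C,e,f,F,G,H,I], logical=[B,C,e,f,F,G,H,I,A]
After op 8 (rotate(-3)): offset=7, physical=[A,B,C,e,f,F,G,H,I], logical=[H,I,A,B,C,e,f,F,G]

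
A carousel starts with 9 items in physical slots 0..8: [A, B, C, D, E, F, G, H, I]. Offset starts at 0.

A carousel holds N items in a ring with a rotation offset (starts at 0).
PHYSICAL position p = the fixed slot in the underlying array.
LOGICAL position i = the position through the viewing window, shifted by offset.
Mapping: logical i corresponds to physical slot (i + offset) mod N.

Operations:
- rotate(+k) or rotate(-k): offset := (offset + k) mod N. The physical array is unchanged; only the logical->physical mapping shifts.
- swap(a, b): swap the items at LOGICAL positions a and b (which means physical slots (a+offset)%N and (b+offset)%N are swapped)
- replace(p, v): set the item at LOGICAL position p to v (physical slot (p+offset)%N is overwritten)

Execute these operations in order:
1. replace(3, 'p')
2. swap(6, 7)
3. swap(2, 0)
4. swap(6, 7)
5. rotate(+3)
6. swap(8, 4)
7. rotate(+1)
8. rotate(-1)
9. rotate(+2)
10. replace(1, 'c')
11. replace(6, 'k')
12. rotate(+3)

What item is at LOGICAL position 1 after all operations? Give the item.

Answer: C

Derivation:
After op 1 (replace(3, 'p')): offset=0, physical=[A,B,C,p,E,F,G,H,I], logical=[A,B,C,p,E,F,G,H,I]
After op 2 (swap(6, 7)): offset=0, physical=[A,B,C,p,E,F,H,G,I], logical=[A,B,C,p,E,F,H,G,I]
After op 3 (swap(2, 0)): offset=0, physical=[C,B,A,p,E,F,H,G,I], logical=[C,B,A,p,E,F,H,G,I]
After op 4 (swap(6, 7)): offset=0, physical=[C,B,A,p,E,F,G,H,I], logical=[C,B,A,p,E,F,G,H,I]
After op 5 (rotate(+3)): offset=3, physical=[C,B,A,p,E,F,G,H,I], logical=[p,E,F,G,H,I,C,B,A]
After op 6 (swap(8, 4)): offset=3, physical=[C,B,H,p,E,F,G,A,I], logical=[p,E,F,G,A,I,C,B,H]
After op 7 (rotate(+1)): offset=4, physical=[C,B,H,p,E,F,G,A,I], logical=[E,F,G,A,I,C,B,H,p]
After op 8 (rotate(-1)): offset=3, physical=[C,B,H,p,E,F,G,A,I], logical=[p,E,F,G,A,I,C,B,H]
After op 9 (rotate(+2)): offset=5, physical=[C,B,H,p,E,F,G,A,I], logical=[F,G,A,I,C,B,H,p,E]
After op 10 (replace(1, 'c')): offset=5, physical=[C,B,H,p,E,F,c,A,I], logical=[F,c,A,I,C,B,H,p,E]
After op 11 (replace(6, 'k')): offset=5, physical=[C,B,k,p,E,F,c,A,I], logical=[F,c,A,I,C,B,k,p,E]
After op 12 (rotate(+3)): offset=8, physical=[C,B,k,p,E,F,c,A,I], logical=[I,C,B,k,p,E,F,c,A]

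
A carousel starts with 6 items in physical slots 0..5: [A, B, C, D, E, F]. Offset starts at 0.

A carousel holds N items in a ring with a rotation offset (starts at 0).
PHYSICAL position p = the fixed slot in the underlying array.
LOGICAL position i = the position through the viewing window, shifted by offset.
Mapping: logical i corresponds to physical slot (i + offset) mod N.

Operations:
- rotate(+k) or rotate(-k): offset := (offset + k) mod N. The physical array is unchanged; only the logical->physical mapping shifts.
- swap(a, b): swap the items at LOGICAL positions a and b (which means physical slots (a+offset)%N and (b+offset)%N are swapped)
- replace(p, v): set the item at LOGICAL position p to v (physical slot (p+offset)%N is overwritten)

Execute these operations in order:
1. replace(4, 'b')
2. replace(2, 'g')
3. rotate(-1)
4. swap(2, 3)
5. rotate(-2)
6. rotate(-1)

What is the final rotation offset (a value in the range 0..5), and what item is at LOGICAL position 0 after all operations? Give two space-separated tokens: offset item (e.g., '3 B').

Answer: 2 B

Derivation:
After op 1 (replace(4, 'b')): offset=0, physical=[A,B,C,D,b,F], logical=[A,B,C,D,b,F]
After op 2 (replace(2, 'g')): offset=0, physical=[A,B,g,D,b,F], logical=[A,B,g,D,b,F]
After op 3 (rotate(-1)): offset=5, physical=[A,B,g,D,b,F], logical=[F,A,B,g,D,b]
After op 4 (swap(2, 3)): offset=5, physical=[A,g,B,D,b,F], logical=[F,A,g,B,D,b]
After op 5 (rotate(-2)): offset=3, physical=[A,g,B,D,b,F], logical=[D,b,F,A,g,B]
After op 6 (rotate(-1)): offset=2, physical=[A,g,B,D,b,F], logical=[B,D,b,F,A,g]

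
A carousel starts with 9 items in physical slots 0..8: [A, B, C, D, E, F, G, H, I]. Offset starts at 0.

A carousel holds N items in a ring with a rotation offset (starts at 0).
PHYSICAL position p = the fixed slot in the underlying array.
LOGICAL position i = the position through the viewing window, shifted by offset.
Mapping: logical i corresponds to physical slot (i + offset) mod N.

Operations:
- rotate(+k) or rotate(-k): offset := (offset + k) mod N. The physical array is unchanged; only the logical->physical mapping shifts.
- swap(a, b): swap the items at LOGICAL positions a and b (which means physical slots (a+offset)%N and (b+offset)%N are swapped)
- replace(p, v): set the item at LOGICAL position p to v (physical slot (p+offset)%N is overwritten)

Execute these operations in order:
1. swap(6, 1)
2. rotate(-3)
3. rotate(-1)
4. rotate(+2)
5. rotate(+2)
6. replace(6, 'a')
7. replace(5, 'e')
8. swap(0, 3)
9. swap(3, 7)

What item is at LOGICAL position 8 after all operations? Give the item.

After op 1 (swap(6, 1)): offset=0, physical=[A,G,C,D,E,F,B,H,I], logical=[A,G,C,D,E,F,B,H,I]
After op 2 (rotate(-3)): offset=6, physical=[A,G,C,D,E,F,B,H,I], logical=[B,H,I,A,G,C,D,E,F]
After op 3 (rotate(-1)): offset=5, physical=[A,G,C,D,E,F,B,H,I], logical=[F,B,H,I,A,G,C,D,E]
After op 4 (rotate(+2)): offset=7, physical=[A,G,C,D,E,F,B,H,I], logical=[H,I,A,G,C,D,E,F,B]
After op 5 (rotate(+2)): offset=0, physical=[A,G,C,D,E,F,B,H,I], logical=[A,G,C,D,E,F,B,H,I]
After op 6 (replace(6, 'a')): offset=0, physical=[A,G,C,D,E,F,a,H,I], logical=[A,G,C,D,E,F,a,H,I]
After op 7 (replace(5, 'e')): offset=0, physical=[A,G,C,D,E,e,a,H,I], logical=[A,G,C,D,E,e,a,H,I]
After op 8 (swap(0, 3)): offset=0, physical=[D,G,C,A,E,e,a,H,I], logical=[D,G,C,A,E,e,a,H,I]
After op 9 (swap(3, 7)): offset=0, physical=[D,G,C,H,E,e,a,A,I], logical=[D,G,C,H,E,e,a,A,I]

Answer: I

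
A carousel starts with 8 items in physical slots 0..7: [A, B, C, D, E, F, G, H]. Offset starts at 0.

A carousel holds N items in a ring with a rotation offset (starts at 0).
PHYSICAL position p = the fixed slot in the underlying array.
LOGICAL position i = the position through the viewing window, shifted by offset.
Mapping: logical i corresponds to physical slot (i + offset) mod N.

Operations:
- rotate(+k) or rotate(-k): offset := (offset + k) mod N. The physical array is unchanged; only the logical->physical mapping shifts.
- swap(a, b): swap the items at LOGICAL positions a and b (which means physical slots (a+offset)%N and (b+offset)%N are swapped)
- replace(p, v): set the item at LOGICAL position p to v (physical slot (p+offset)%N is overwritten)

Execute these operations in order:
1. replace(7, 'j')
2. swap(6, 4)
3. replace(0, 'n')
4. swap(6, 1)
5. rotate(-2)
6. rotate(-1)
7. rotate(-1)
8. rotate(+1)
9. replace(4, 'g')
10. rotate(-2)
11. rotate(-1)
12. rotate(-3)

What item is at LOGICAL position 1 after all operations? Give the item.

After op 1 (replace(7, 'j')): offset=0, physical=[A,B,C,D,E,F,G,j], logical=[A,B,C,D,E,F,G,j]
After op 2 (swap(6, 4)): offset=0, physical=[A,B,C,D,G,F,E,j], logical=[A,B,C,D,G,F,E,j]
After op 3 (replace(0, 'n')): offset=0, physical=[n,B,C,D,G,F,E,j], logical=[n,B,C,D,G,F,E,j]
After op 4 (swap(6, 1)): offset=0, physical=[n,E,C,D,G,F,B,j], logical=[n,E,C,D,G,F,B,j]
After op 5 (rotate(-2)): offset=6, physical=[n,E,C,D,G,F,B,j], logical=[B,j,n,E,C,D,G,F]
After op 6 (rotate(-1)): offset=5, physical=[n,E,C,D,G,F,B,j], logical=[F,B,j,n,E,C,D,G]
After op 7 (rotate(-1)): offset=4, physical=[n,E,C,D,G,F,B,j], logical=[G,F,B,j,n,E,C,D]
After op 8 (rotate(+1)): offset=5, physical=[n,E,C,D,G,F,B,j], logical=[F,B,j,n,E,C,D,G]
After op 9 (replace(4, 'g')): offset=5, physical=[n,g,C,D,G,F,B,j], logical=[F,B,j,n,g,C,D,G]
After op 10 (rotate(-2)): offset=3, physical=[n,g,C,D,G,F,B,j], logical=[D,G,F,B,j,n,g,C]
After op 11 (rotate(-1)): offset=2, physical=[n,g,C,D,G,F,B,j], logical=[C,D,G,F,B,j,n,g]
After op 12 (rotate(-3)): offset=7, physical=[n,g,C,D,G,F,B,j], logical=[j,n,g,C,D,G,F,B]

Answer: n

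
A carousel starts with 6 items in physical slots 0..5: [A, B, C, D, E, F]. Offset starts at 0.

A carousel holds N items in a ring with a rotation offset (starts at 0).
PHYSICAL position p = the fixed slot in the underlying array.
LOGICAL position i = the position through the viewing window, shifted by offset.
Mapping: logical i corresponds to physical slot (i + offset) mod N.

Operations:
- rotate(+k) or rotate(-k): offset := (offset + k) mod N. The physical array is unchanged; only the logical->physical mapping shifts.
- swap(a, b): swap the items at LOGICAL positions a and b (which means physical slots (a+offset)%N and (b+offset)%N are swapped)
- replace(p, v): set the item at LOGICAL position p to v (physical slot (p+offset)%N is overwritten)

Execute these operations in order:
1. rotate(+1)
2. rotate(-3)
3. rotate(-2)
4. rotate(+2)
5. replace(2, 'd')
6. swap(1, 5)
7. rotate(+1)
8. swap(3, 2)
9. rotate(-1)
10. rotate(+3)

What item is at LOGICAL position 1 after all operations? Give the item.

After op 1 (rotate(+1)): offset=1, physical=[A,B,C,D,E,F], logical=[B,C,D,E,F,A]
After op 2 (rotate(-3)): offset=4, physical=[A,B,C,D,E,F], logical=[E,F,A,B,C,D]
After op 3 (rotate(-2)): offset=2, physical=[A,B,C,D,E,F], logical=[C,D,E,F,A,B]
After op 4 (rotate(+2)): offset=4, physical=[A,B,C,D,E,F], logical=[E,F,A,B,C,D]
After op 5 (replace(2, 'd')): offset=4, physical=[d,B,C,D,E,F], logical=[E,F,d,B,C,D]
After op 6 (swap(1, 5)): offset=4, physical=[d,B,C,F,E,D], logical=[E,D,d,B,C,F]
After op 7 (rotate(+1)): offset=5, physical=[d,B,C,F,E,D], logical=[D,d,B,C,F,E]
After op 8 (swap(3, 2)): offset=5, physical=[d,C,B,F,E,D], logical=[D,d,C,B,F,E]
After op 9 (rotate(-1)): offset=4, physical=[d,C,B,F,E,D], logical=[E,D,d,C,B,F]
After op 10 (rotate(+3)): offset=1, physical=[d,C,B,F,E,D], logical=[C,B,F,E,D,d]

Answer: B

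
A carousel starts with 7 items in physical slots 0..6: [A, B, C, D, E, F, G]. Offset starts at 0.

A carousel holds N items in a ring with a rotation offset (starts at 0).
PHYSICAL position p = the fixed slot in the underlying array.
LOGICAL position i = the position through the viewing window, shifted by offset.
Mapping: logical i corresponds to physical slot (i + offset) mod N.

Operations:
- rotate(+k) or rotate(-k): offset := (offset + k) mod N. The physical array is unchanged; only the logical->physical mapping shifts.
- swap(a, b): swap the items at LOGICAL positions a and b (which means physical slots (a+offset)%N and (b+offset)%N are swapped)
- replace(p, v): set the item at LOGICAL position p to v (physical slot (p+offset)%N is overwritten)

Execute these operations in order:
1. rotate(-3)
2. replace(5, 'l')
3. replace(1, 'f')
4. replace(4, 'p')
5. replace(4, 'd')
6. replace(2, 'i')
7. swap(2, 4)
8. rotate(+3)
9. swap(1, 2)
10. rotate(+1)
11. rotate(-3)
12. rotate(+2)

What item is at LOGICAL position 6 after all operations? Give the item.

After op 1 (rotate(-3)): offset=4, physical=[A,B,C,D,E,F,G], logical=[E,F,G,A,B,C,D]
After op 2 (replace(5, 'l')): offset=4, physical=[A,B,l,D,E,F,G], logical=[E,F,G,A,B,l,D]
After op 3 (replace(1, 'f')): offset=4, physical=[A,B,l,D,E,f,G], logical=[E,f,G,A,B,l,D]
After op 4 (replace(4, 'p')): offset=4, physical=[A,p,l,D,E,f,G], logical=[E,f,G,A,p,l,D]
After op 5 (replace(4, 'd')): offset=4, physical=[A,d,l,D,E,f,G], logical=[E,f,G,A,d,l,D]
After op 6 (replace(2, 'i')): offset=4, physical=[A,d,l,D,E,f,i], logical=[E,f,i,A,d,l,D]
After op 7 (swap(2, 4)): offset=4, physical=[A,i,l,D,E,f,d], logical=[E,f,d,A,i,l,D]
After op 8 (rotate(+3)): offset=0, physical=[A,i,l,D,E,f,d], logical=[A,i,l,D,E,f,d]
After op 9 (swap(1, 2)): offset=0, physical=[A,l,i,D,E,f,d], logical=[A,l,i,D,E,f,d]
After op 10 (rotate(+1)): offset=1, physical=[A,l,i,D,E,f,d], logical=[l,i,D,E,f,d,A]
After op 11 (rotate(-3)): offset=5, physical=[A,l,i,D,E,f,d], logical=[f,d,A,l,i,D,E]
After op 12 (rotate(+2)): offset=0, physical=[A,l,i,D,E,f,d], logical=[A,l,i,D,E,f,d]

Answer: d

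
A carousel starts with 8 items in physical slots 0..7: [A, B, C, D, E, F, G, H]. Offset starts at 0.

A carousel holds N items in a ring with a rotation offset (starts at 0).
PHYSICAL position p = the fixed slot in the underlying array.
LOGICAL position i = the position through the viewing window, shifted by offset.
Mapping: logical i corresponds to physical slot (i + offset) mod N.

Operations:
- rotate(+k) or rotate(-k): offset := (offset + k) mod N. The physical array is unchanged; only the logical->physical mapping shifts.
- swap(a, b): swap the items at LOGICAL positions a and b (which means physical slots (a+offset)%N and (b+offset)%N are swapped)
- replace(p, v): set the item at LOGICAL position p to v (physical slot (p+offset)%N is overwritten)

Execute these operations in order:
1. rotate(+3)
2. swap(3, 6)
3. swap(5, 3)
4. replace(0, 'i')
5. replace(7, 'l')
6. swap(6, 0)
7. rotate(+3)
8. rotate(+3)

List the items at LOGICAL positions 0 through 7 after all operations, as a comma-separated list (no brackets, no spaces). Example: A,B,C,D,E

After op 1 (rotate(+3)): offset=3, physical=[A,B,C,D,E,F,G,H], logical=[D,E,F,G,H,A,B,C]
After op 2 (swap(3, 6)): offset=3, physical=[A,G,C,D,E,F,B,H], logical=[D,E,F,B,H,A,G,C]
After op 3 (swap(5, 3)): offset=3, physical=[B,G,C,D,E,F,A,H], logical=[D,E,F,A,H,B,G,C]
After op 4 (replace(0, 'i')): offset=3, physical=[B,G,C,i,E,F,A,H], logical=[i,E,F,A,H,B,G,C]
After op 5 (replace(7, 'l')): offset=3, physical=[B,G,l,i,E,F,A,H], logical=[i,E,F,A,H,B,G,l]
After op 6 (swap(6, 0)): offset=3, physical=[B,i,l,G,E,F,A,H], logical=[G,E,F,A,H,B,i,l]
After op 7 (rotate(+3)): offset=6, physical=[B,i,l,G,E,F,A,H], logical=[A,H,B,i,l,G,E,F]
After op 8 (rotate(+3)): offset=1, physical=[B,i,l,G,E,F,A,H], logical=[i,l,G,E,F,A,H,B]

Answer: i,l,G,E,F,A,H,B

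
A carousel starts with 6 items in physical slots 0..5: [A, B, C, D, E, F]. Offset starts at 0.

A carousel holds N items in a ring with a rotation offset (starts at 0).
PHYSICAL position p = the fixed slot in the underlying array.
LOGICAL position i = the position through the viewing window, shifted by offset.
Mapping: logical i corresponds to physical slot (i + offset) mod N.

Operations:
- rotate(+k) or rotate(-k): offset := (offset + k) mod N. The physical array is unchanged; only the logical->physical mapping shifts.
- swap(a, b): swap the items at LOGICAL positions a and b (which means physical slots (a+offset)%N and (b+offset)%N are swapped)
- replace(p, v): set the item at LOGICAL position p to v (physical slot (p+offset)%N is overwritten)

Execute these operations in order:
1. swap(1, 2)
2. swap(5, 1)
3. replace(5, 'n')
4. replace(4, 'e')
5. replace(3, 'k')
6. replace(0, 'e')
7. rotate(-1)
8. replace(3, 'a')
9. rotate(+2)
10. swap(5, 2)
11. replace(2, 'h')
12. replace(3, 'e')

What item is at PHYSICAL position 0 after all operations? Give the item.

After op 1 (swap(1, 2)): offset=0, physical=[A,C,B,D,E,F], logical=[A,C,B,D,E,F]
After op 2 (swap(5, 1)): offset=0, physical=[A,F,B,D,E,C], logical=[A,F,B,D,E,C]
After op 3 (replace(5, 'n')): offset=0, physical=[A,F,B,D,E,n], logical=[A,F,B,D,E,n]
After op 4 (replace(4, 'e')): offset=0, physical=[A,F,B,D,e,n], logical=[A,F,B,D,e,n]
After op 5 (replace(3, 'k')): offset=0, physical=[A,F,B,k,e,n], logical=[A,F,B,k,e,n]
After op 6 (replace(0, 'e')): offset=0, physical=[e,F,B,k,e,n], logical=[e,F,B,k,e,n]
After op 7 (rotate(-1)): offset=5, physical=[e,F,B,k,e,n], logical=[n,e,F,B,k,e]
After op 8 (replace(3, 'a')): offset=5, physical=[e,F,a,k,e,n], logical=[n,e,F,a,k,e]
After op 9 (rotate(+2)): offset=1, physical=[e,F,a,k,e,n], logical=[F,a,k,e,n,e]
After op 10 (swap(5, 2)): offset=1, physical=[k,F,a,e,e,n], logical=[F,a,e,e,n,k]
After op 11 (replace(2, 'h')): offset=1, physical=[k,F,a,h,e,n], logical=[F,a,h,e,n,k]
After op 12 (replace(3, 'e')): offset=1, physical=[k,F,a,h,e,n], logical=[F,a,h,e,n,k]

Answer: k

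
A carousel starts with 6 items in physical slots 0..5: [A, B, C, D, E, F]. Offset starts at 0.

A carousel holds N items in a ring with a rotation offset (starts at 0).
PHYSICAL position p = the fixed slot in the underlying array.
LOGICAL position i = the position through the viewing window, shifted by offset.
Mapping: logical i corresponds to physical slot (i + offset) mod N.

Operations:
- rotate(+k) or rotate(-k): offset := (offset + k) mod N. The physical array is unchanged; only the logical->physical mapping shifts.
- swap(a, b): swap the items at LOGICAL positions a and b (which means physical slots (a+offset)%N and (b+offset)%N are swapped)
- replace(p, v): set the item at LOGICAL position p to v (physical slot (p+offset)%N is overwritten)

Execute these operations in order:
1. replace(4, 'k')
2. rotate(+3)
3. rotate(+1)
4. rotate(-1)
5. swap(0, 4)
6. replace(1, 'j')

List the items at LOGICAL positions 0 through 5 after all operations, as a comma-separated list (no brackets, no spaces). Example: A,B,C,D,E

After op 1 (replace(4, 'k')): offset=0, physical=[A,B,C,D,k,F], logical=[A,B,C,D,k,F]
After op 2 (rotate(+3)): offset=3, physical=[A,B,C,D,k,F], logical=[D,k,F,A,B,C]
After op 3 (rotate(+1)): offset=4, physical=[A,B,C,D,k,F], logical=[k,F,A,B,C,D]
After op 4 (rotate(-1)): offset=3, physical=[A,B,C,D,k,F], logical=[D,k,F,A,B,C]
After op 5 (swap(0, 4)): offset=3, physical=[A,D,C,B,k,F], logical=[B,k,F,A,D,C]
After op 6 (replace(1, 'j')): offset=3, physical=[A,D,C,B,j,F], logical=[B,j,F,A,D,C]

Answer: B,j,F,A,D,C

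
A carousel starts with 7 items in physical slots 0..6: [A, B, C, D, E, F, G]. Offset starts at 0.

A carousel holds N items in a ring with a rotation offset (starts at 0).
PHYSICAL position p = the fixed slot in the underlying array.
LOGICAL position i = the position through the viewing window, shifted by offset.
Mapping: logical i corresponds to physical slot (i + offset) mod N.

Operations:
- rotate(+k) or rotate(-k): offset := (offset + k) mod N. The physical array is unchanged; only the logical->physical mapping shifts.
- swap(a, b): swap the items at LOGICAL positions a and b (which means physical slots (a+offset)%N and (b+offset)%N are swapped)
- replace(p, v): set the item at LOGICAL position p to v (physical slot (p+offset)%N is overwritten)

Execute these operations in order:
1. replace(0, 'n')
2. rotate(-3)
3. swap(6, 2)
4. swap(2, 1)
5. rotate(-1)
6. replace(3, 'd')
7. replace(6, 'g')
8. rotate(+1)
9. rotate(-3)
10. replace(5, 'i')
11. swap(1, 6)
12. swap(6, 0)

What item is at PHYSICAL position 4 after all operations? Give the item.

Answer: E

Derivation:
After op 1 (replace(0, 'n')): offset=0, physical=[n,B,C,D,E,F,G], logical=[n,B,C,D,E,F,G]
After op 2 (rotate(-3)): offset=4, physical=[n,B,C,D,E,F,G], logical=[E,F,G,n,B,C,D]
After op 3 (swap(6, 2)): offset=4, physical=[n,B,C,G,E,F,D], logical=[E,F,D,n,B,C,G]
After op 4 (swap(2, 1)): offset=4, physical=[n,B,C,G,E,D,F], logical=[E,D,F,n,B,C,G]
After op 5 (rotate(-1)): offset=3, physical=[n,B,C,G,E,D,F], logical=[G,E,D,F,n,B,C]
After op 6 (replace(3, 'd')): offset=3, physical=[n,B,C,G,E,D,d], logical=[G,E,D,d,n,B,C]
After op 7 (replace(6, 'g')): offset=3, physical=[n,B,g,G,E,D,d], logical=[G,E,D,d,n,B,g]
After op 8 (rotate(+1)): offset=4, physical=[n,B,g,G,E,D,d], logical=[E,D,d,n,B,g,G]
After op 9 (rotate(-3)): offset=1, physical=[n,B,g,G,E,D,d], logical=[B,g,G,E,D,d,n]
After op 10 (replace(5, 'i')): offset=1, physical=[n,B,g,G,E,D,i], logical=[B,g,G,E,D,i,n]
After op 11 (swap(1, 6)): offset=1, physical=[g,B,n,G,E,D,i], logical=[B,n,G,E,D,i,g]
After op 12 (swap(6, 0)): offset=1, physical=[B,g,n,G,E,D,i], logical=[g,n,G,E,D,i,B]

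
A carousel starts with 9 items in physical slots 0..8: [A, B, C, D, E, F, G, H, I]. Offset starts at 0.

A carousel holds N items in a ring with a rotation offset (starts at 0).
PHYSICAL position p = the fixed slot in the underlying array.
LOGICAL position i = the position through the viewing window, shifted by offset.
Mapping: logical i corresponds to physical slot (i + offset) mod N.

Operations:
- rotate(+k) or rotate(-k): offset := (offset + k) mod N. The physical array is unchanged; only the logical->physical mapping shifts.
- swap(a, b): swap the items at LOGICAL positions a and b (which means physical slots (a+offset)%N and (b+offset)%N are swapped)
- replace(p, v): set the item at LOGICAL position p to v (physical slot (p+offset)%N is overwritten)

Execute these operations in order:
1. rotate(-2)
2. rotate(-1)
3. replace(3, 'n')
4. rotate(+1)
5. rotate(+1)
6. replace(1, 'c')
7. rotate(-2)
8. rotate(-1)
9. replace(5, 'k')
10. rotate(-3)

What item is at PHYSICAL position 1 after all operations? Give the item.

Answer: k

Derivation:
After op 1 (rotate(-2)): offset=7, physical=[A,B,C,D,E,F,G,H,I], logical=[H,I,A,B,C,D,E,F,G]
After op 2 (rotate(-1)): offset=6, physical=[A,B,C,D,E,F,G,H,I], logical=[G,H,I,A,B,C,D,E,F]
After op 3 (replace(3, 'n')): offset=6, physical=[n,B,C,D,E,F,G,H,I], logical=[G,H,I,n,B,C,D,E,F]
After op 4 (rotate(+1)): offset=7, physical=[n,B,C,D,E,F,G,H,I], logical=[H,I,n,B,C,D,E,F,G]
After op 5 (rotate(+1)): offset=8, physical=[n,B,C,D,E,F,G,H,I], logical=[I,n,B,C,D,E,F,G,H]
After op 6 (replace(1, 'c')): offset=8, physical=[c,B,C,D,E,F,G,H,I], logical=[I,c,B,C,D,E,F,G,H]
After op 7 (rotate(-2)): offset=6, physical=[c,B,C,D,E,F,G,H,I], logical=[G,H,I,c,B,C,D,E,F]
After op 8 (rotate(-1)): offset=5, physical=[c,B,C,D,E,F,G,H,I], logical=[F,G,H,I,c,B,C,D,E]
After op 9 (replace(5, 'k')): offset=5, physical=[c,k,C,D,E,F,G,H,I], logical=[F,G,H,I,c,k,C,D,E]
After op 10 (rotate(-3)): offset=2, physical=[c,k,C,D,E,F,G,H,I], logical=[C,D,E,F,G,H,I,c,k]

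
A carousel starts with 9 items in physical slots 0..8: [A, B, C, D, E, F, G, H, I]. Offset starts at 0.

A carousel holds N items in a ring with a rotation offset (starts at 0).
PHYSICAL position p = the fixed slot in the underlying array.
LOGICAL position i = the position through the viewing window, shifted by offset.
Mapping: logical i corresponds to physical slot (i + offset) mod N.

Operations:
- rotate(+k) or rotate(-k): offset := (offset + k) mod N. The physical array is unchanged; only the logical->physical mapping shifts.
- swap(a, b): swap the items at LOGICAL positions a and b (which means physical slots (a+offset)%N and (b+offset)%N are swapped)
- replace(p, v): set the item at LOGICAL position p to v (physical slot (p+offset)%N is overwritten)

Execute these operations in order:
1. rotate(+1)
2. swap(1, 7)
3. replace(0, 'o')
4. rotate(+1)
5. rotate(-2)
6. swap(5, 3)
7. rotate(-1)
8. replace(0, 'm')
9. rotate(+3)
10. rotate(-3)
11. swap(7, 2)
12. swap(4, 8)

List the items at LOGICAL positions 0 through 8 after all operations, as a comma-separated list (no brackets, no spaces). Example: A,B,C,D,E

Answer: m,A,G,I,H,E,D,o,F

Derivation:
After op 1 (rotate(+1)): offset=1, physical=[A,B,C,D,E,F,G,H,I], logical=[B,C,D,E,F,G,H,I,A]
After op 2 (swap(1, 7)): offset=1, physical=[A,B,I,D,E,F,G,H,C], logical=[B,I,D,E,F,G,H,C,A]
After op 3 (replace(0, 'o')): offset=1, physical=[A,o,I,D,E,F,G,H,C], logical=[o,I,D,E,F,G,H,C,A]
After op 4 (rotate(+1)): offset=2, physical=[A,o,I,D,E,F,G,H,C], logical=[I,D,E,F,G,H,C,A,o]
After op 5 (rotate(-2)): offset=0, physical=[A,o,I,D,E,F,G,H,C], logical=[A,o,I,D,E,F,G,H,C]
After op 6 (swap(5, 3)): offset=0, physical=[A,o,I,F,E,D,G,H,C], logical=[A,o,I,F,E,D,G,H,C]
After op 7 (rotate(-1)): offset=8, physical=[A,o,I,F,E,D,G,H,C], logical=[C,A,o,I,F,E,D,G,H]
After op 8 (replace(0, 'm')): offset=8, physical=[A,o,I,F,E,D,G,H,m], logical=[m,A,o,I,F,E,D,G,H]
After op 9 (rotate(+3)): offset=2, physical=[A,o,I,F,E,D,G,H,m], logical=[I,F,E,D,G,H,m,A,o]
After op 10 (rotate(-3)): offset=8, physical=[A,o,I,F,E,D,G,H,m], logical=[m,A,o,I,F,E,D,G,H]
After op 11 (swap(7, 2)): offset=8, physical=[A,G,I,F,E,D,o,H,m], logical=[m,A,G,I,F,E,D,o,H]
After op 12 (swap(4, 8)): offset=8, physical=[A,G,I,H,E,D,o,F,m], logical=[m,A,G,I,H,E,D,o,F]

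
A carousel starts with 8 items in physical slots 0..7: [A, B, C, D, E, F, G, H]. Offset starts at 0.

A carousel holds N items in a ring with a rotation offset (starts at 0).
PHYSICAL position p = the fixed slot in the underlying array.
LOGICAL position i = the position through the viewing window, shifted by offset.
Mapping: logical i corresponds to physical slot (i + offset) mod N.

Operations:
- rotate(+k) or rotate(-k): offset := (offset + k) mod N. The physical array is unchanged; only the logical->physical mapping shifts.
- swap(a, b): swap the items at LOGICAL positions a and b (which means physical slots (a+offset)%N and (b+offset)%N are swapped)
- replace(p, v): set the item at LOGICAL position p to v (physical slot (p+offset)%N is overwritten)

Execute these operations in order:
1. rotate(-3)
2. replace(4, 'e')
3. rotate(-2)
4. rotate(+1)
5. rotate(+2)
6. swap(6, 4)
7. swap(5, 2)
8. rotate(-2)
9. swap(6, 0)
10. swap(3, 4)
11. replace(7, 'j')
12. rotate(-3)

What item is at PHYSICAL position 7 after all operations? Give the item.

After op 1 (rotate(-3)): offset=5, physical=[A,B,C,D,E,F,G,H], logical=[F,G,H,A,B,C,D,E]
After op 2 (replace(4, 'e')): offset=5, physical=[A,e,C,D,E,F,G,H], logical=[F,G,H,A,e,C,D,E]
After op 3 (rotate(-2)): offset=3, physical=[A,e,C,D,E,F,G,H], logical=[D,E,F,G,H,A,e,C]
After op 4 (rotate(+1)): offset=4, physical=[A,e,C,D,E,F,G,H], logical=[E,F,G,H,A,e,C,D]
After op 5 (rotate(+2)): offset=6, physical=[A,e,C,D,E,F,G,H], logical=[G,H,A,e,C,D,E,F]
After op 6 (swap(6, 4)): offset=6, physical=[A,e,E,D,C,F,G,H], logical=[G,H,A,e,E,D,C,F]
After op 7 (swap(5, 2)): offset=6, physical=[D,e,E,A,C,F,G,H], logical=[G,H,D,e,E,A,C,F]
After op 8 (rotate(-2)): offset=4, physical=[D,e,E,A,C,F,G,H], logical=[C,F,G,H,D,e,E,A]
After op 9 (swap(6, 0)): offset=4, physical=[D,e,C,A,E,F,G,H], logical=[E,F,G,H,D,e,C,A]
After op 10 (swap(3, 4)): offset=4, physical=[H,e,C,A,E,F,G,D], logical=[E,F,G,D,H,e,C,A]
After op 11 (replace(7, 'j')): offset=4, physical=[H,e,C,j,E,F,G,D], logical=[E,F,G,D,H,e,C,j]
After op 12 (rotate(-3)): offset=1, physical=[H,e,C,j,E,F,G,D], logical=[e,C,j,E,F,G,D,H]

Answer: D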